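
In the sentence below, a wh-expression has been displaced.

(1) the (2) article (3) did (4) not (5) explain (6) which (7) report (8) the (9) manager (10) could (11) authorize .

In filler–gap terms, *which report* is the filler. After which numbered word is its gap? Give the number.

Pre-movement form: The manager could authorize which report.
The filler 'which report' is interpreted as the direct object of 'authorize'. Wh-movement fronts it, leaving a gap right after 'authorize':
The article did not explain which report the manager could authorize ___.
'authorize' is word 11.

11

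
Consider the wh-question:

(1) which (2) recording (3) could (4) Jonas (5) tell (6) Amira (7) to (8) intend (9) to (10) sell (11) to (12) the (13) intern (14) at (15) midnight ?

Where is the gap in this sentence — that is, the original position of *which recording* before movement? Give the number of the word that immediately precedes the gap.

10

Pre-movement form: Jonas could tell Amira to intend to sell which recording to the intern at midnight.
'which recording' is the direct object of 'sell'. It moves to the left edge, and the trace sits right after 'sell':
Which recording could Jonas tell Amira to intend to sell ___ to the intern at midnight?
'sell' is word 10.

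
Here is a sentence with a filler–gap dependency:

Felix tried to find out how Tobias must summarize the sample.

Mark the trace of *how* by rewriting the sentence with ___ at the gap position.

Underlying clause: Tobias must summarize the sample how.
'how' is the manner adjunct. The gap is right after 'sample'.

Felix tried to find out how Tobias must summarize the sample ___.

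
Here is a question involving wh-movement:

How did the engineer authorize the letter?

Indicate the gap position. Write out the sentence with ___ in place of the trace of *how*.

How did the engineer authorize the letter ___?

Before movement: The engineer did authorize the letter how.
'how' is the manner adjunct. The gap is right after 'letter'.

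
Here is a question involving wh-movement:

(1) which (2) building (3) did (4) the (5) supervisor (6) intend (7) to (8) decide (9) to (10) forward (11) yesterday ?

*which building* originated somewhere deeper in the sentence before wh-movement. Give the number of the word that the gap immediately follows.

Pre-movement form: The supervisor did intend to decide to forward which building yesterday.
'which building' is the direct object of 'forward'. Wh-movement fronts it, leaving a gap right after 'forward':
Which building did the supervisor intend to decide to forward ___ yesterday?
'forward' is word 10.

10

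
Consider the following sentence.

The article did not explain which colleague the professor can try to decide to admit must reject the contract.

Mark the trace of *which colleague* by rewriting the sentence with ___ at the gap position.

The article did not explain which colleague the professor can try to decide to admit ___ must reject the contract.

Underlying clause: The professor can try to decide to admit which colleague must reject the contract.
'which colleague' functions as the subject of the clause embedded under 'admit'. The gap is right after 'admit'.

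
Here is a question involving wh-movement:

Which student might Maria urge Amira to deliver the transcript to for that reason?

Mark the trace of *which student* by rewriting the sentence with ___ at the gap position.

Which student might Maria urge Amira to deliver the transcript to ___ for that reason?

Before movement: Maria might urge Amira to deliver the transcript to which student for that reason.
The filler 'which student' is interpreted as the object of the preposition 'to' (recipient of 'deliver'). The gap is right after 'to'.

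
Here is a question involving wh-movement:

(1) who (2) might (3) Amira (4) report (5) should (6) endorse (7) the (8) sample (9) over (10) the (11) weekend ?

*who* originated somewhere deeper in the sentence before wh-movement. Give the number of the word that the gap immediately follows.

4

Pre-movement form: Amira might report who should endorse the sample over the weekend.
The filler 'who' is interpreted as the subject of the clause embedded under 'report'. Wh-movement fronts it, leaving a gap right after 'report':
Who might Amira report ___ should endorse the sample over the weekend?
'report' is word 4.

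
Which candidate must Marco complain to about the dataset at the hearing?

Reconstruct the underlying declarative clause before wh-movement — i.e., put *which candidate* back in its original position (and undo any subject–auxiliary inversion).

Marco must complain to which candidate about the dataset at the hearing.

The filler 'which candidate' is interpreted as the object of the preposition 'to'. Wh-movement fronts it, leaving a gap right after 'to':
Which candidate must Marco complain to ___ about the dataset at the hearing?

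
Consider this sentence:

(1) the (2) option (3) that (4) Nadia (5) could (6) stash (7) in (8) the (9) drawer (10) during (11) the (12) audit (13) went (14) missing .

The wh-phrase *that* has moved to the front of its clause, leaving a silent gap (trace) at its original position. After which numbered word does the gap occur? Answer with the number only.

'that' functions as the direct object of 'stash'. It moves to the left edge, and the trace sits right after 'stash':
The option that Nadia could stash ___ in the drawer during the audit went missing.
'stash' is word 6.

6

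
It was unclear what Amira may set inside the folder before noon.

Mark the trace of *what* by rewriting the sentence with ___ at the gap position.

Underlying clause: Amira may set what inside the folder before noon.
The filler 'what' is interpreted as the direct object of 'set'. The gap is right after 'set'.

It was unclear what Amira may set ___ inside the folder before noon.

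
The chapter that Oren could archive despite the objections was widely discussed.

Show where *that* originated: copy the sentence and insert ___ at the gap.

The chapter that Oren could archive ___ despite the objections was widely discussed.

'that' functions as the direct object of 'archive'. The gap is right after 'archive'.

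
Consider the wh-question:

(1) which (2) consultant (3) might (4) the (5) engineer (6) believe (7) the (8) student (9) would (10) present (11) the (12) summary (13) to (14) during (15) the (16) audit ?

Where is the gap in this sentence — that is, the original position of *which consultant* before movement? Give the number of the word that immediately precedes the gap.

Pre-movement form: The engineer might believe the student would present the summary to which consultant during the audit.
The filler 'which consultant' is interpreted as the object of the preposition 'to' (recipient of 'present'). Wh-movement fronts it, leaving a gap right after 'to':
Which consultant might the engineer believe the student would present the summary to ___ during the audit?
'to' is word 13.

13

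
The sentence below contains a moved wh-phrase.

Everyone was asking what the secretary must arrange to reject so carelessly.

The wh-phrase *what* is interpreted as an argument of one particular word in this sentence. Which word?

reject

Underlying clause: The secretary must arrange to reject what so carelessly.
'what' is the direct object of 'reject'. Wh-movement fronts it, leaving a gap right after 'reject':
Everyone was asking what the secretary must arrange to reject ___ so carelessly.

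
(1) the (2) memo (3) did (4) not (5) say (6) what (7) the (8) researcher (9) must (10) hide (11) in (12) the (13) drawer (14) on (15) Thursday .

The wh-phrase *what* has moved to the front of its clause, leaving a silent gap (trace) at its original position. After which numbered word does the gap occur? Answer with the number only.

In situ: The researcher must hide what in the drawer on Thursday.
'what' is the direct object of 'hide'. Fronting leaves a gap immediately after 'hide':
The memo did not say what the researcher must hide ___ in the drawer on Thursday.
'hide' is word 10.

10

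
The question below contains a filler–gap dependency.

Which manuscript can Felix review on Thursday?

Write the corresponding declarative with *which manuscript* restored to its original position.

'which manuscript' functions as the direct object of 'review'. Fronting leaves a gap immediately after 'review':
Which manuscript can Felix review ___ on Thursday?

Felix can review which manuscript on Thursday.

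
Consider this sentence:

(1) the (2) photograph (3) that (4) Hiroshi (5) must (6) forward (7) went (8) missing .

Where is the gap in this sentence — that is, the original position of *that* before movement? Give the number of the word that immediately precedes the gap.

'that' is the direct object of 'forward'. Fronting leaves a gap immediately after 'forward':
The photograph that Hiroshi must forward ___ went missing.
'forward' is word 6.

6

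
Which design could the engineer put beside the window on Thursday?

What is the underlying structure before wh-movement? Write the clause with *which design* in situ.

The filler 'which design' is interpreted as the direct object of 'put'. Fronting leaves a gap immediately after 'put':
Which design could the engineer put ___ beside the window on Thursday?

The engineer could put which design beside the window on Thursday.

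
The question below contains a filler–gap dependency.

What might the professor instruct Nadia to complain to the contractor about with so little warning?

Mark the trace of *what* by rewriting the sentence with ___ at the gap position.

Underlying clause: The professor might instruct Nadia to complain to the contractor about what with so little warning.
'what' is the object of the preposition 'about'. The gap is right after 'about'.

What might the professor instruct Nadia to complain to the contractor about ___ with so little warning?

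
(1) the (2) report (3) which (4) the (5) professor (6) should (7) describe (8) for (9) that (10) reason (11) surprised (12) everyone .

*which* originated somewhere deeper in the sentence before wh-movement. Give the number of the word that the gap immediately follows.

'which' functions as the direct object of 'describe'. Wh-movement fronts it, leaving a gap right after 'describe':
The report which the professor should describe ___ for that reason surprised everyone.
'describe' is word 7.

7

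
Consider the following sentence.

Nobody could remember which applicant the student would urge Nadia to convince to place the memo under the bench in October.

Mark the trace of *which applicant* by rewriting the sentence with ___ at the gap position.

Underlying clause: The student would urge Nadia to convince which applicant to place the memo under the bench in October.
'which applicant' functions as the direct object of 'convince'. The gap is right after 'convince'.

Nobody could remember which applicant the student would urge Nadia to convince ___ to place the memo under the bench in October.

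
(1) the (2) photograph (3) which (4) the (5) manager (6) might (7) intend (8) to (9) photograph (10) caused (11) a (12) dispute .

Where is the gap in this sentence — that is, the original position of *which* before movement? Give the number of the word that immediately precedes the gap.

9

The filler 'which' is interpreted as the direct object of 'photograph'. Fronting leaves a gap immediately after 'photograph':
The photograph which the manager might intend to photograph ___ caused a dispute.
'photograph' is word 9.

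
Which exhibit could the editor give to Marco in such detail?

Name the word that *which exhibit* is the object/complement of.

Before movement: The editor could give which exhibit to Marco in such detail.
'which exhibit' is the direct object of 'give'. Wh-movement fronts it, leaving a gap right after 'give':
Which exhibit could the editor give ___ to Marco in such detail?

give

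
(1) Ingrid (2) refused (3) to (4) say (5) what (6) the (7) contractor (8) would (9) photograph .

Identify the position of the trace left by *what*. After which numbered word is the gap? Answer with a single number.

9

In situ: The contractor would photograph what.
'what' is the direct object of 'photograph'. It moves to the left edge, and the trace sits right after 'photograph':
Ingrid refused to say what the contractor would photograph ___.
'photograph' is word 9.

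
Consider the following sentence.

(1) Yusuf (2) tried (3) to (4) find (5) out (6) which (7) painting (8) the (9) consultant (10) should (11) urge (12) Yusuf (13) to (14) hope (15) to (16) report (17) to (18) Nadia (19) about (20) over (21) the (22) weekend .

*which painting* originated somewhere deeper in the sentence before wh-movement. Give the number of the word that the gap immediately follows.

Before movement: The consultant should urge Yusuf to hope to report to Nadia about which painting over the weekend.
'which painting' functions as the object of the preposition 'about'. It moves to the left edge, and the trace sits right after 'about':
Yusuf tried to find out which painting the consultant should urge Yusuf to hope to report to Nadia about ___ over the weekend.
'about' is word 19.

19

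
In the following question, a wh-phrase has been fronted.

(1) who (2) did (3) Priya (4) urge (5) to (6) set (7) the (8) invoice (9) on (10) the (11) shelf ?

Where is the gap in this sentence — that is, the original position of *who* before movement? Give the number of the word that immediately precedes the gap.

4

Before movement: Priya did urge who to set the invoice on the shelf.
The filler 'who' is interpreted as the direct object of 'urge'. Fronting leaves a gap immediately after 'urge':
Who did Priya urge ___ to set the invoice on the shelf?
'urge' is word 4.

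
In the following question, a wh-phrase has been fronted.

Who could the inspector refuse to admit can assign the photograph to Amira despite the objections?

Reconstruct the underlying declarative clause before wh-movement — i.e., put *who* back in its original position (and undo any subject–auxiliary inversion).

The inspector could refuse to admit who can assign the photograph to Amira despite the objections.

'who' functions as the subject of the clause embedded under 'admit'. Wh-movement fronts it, leaving a gap right after 'admit':
Who could the inspector refuse to admit ___ can assign the photograph to Amira despite the objections?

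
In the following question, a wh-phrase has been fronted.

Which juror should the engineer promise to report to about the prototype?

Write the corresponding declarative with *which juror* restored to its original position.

'which juror' functions as the object of the preposition 'to'. Wh-movement fronts it, leaving a gap right after 'to':
Which juror should the engineer promise to report to ___ about the prototype?

The engineer should promise to report to which juror about the prototype.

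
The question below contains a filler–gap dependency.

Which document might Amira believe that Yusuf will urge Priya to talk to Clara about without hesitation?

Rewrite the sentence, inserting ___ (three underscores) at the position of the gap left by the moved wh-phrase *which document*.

Which document might Amira believe that Yusuf will urge Priya to talk to Clara about ___ without hesitation?

Pre-movement form: Amira might believe that Yusuf will urge Priya to talk to Clara about which document without hesitation.
The filler 'which document' is interpreted as the object of the preposition 'about'. The gap is right after 'about'.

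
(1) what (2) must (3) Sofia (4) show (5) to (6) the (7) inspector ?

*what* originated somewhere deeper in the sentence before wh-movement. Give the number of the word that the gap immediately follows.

4

In situ: Sofia must show what to the inspector.
'what' is the direct object of 'show'. Fronting leaves a gap immediately after 'show':
What must Sofia show ___ to the inspector?
'show' is word 4.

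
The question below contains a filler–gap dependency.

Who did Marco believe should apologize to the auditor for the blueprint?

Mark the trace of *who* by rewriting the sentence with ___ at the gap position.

Who did Marco believe ___ should apologize to the auditor for the blueprint?

Before movement: Marco did believe who should apologize to the auditor for the blueprint.
'who' is the subject of the clause embedded under 'believe'. The gap is right after 'believe'.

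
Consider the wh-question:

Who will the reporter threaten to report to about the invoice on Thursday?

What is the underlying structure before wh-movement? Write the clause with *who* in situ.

'who' is the object of the preposition 'to'. It moves to the left edge, and the trace sits right after 'to':
Who will the reporter threaten to report to ___ about the invoice on Thursday?

The reporter will threaten to report to who about the invoice on Thursday.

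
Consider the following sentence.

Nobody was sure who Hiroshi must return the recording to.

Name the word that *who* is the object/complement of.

to

Pre-movement form: Hiroshi must return the recording to who.
'who' functions as the object of the preposition 'to' (recipient of 'return'). Fronting leaves a gap immediately after 'to':
Nobody was sure who Hiroshi must return the recording to ___.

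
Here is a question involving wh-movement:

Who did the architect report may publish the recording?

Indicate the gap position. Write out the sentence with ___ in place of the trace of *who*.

In situ: The architect did report who may publish the recording.
'who' functions as the subject of the clause embedded under 'report'. The gap is right after 'report'.

Who did the architect report ___ may publish the recording?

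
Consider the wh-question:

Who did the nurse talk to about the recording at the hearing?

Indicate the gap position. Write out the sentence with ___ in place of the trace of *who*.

Before movement: The nurse did talk to who about the recording at the hearing.
'who' is the object of the preposition 'to'. The gap is right after 'to'.

Who did the nurse talk to ___ about the recording at the hearing?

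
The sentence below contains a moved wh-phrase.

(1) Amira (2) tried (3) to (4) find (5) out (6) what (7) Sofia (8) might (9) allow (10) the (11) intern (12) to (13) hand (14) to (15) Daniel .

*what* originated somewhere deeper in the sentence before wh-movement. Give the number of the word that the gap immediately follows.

13

In situ: Sofia might allow the intern to hand what to Daniel.
'what' is the direct object of 'hand'. It moves to the left edge, and the trace sits right after 'hand':
Amira tried to find out what Sofia might allow the intern to hand ___ to Daniel.
'hand' is word 13.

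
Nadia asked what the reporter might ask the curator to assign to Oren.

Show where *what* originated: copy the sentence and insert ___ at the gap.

Nadia asked what the reporter might ask the curator to assign ___ to Oren.

Pre-movement form: The reporter might ask the curator to assign what to Oren.
The filler 'what' is interpreted as the direct object of 'assign'. The gap is right after 'assign'.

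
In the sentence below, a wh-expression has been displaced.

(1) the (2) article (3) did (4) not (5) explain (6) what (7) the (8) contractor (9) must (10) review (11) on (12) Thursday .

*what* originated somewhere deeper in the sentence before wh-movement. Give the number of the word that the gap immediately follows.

10

Pre-movement form: The contractor must review what on Thursday.
'what' is the direct object of 'review'. Wh-movement fronts it, leaving a gap right after 'review':
The article did not explain what the contractor must review ___ on Thursday.
'review' is word 10.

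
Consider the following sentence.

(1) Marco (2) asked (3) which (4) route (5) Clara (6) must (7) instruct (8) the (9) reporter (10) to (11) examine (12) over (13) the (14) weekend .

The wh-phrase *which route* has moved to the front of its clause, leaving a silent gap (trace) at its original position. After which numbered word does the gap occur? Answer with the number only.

11

In situ: Clara must instruct the reporter to examine which route over the weekend.
The filler 'which route' is interpreted as the direct object of 'examine'. Wh-movement fronts it, leaving a gap right after 'examine':
Marco asked which route Clara must instruct the reporter to examine ___ over the weekend.
'examine' is word 11.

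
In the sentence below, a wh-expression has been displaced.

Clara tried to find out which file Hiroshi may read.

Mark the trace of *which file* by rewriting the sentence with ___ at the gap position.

Before movement: Hiroshi may read which file.
The filler 'which file' is interpreted as the direct object of 'read'. The gap is right after 'read'.

Clara tried to find out which file Hiroshi may read ___.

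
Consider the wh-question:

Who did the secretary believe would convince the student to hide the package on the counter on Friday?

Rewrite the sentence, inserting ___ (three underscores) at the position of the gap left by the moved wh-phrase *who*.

Who did the secretary believe ___ would convince the student to hide the package on the counter on Friday?

Underlying clause: The secretary did believe who would convince the student to hide the package on the counter on Friday.
'who' functions as the subject of the clause embedded under 'believe'. The gap is right after 'believe'.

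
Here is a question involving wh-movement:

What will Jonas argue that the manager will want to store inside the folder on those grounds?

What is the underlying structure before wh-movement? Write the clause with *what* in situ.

Jonas will argue that the manager will want to store what inside the folder on those grounds.

The filler 'what' is interpreted as the direct object of 'store'. It moves to the left edge, and the trace sits right after 'store':
What will Jonas argue that the manager will want to store ___ inside the folder on those grounds?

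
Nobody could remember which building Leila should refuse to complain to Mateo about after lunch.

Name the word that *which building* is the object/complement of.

about

Before movement: Leila should refuse to complain to Mateo about which building after lunch.
'which building' is the object of the preposition 'about'. Wh-movement fronts it, leaving a gap right after 'about':
Nobody could remember which building Leila should refuse to complain to Mateo about ___ after lunch.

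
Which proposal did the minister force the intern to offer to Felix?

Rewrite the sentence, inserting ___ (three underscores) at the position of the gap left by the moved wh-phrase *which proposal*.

Which proposal did the minister force the intern to offer ___ to Felix?

Before movement: The minister did force the intern to offer which proposal to Felix.
'which proposal' is the direct object of 'offer'. The gap is right after 'offer'.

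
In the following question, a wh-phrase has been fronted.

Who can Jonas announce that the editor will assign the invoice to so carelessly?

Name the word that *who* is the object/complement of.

Before movement: Jonas can announce that the editor will assign the invoice to who so carelessly.
The filler 'who' is interpreted as the object of the preposition 'to' (recipient of 'assign'). Fronting leaves a gap immediately after 'to':
Who can Jonas announce that the editor will assign the invoice to ___ so carelessly?

to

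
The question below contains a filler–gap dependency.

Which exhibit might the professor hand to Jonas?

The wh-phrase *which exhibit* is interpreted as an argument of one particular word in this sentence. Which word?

hand

Pre-movement form: The professor might hand which exhibit to Jonas.
'which exhibit' functions as the direct object of 'hand'. Wh-movement fronts it, leaving a gap right after 'hand':
Which exhibit might the professor hand ___ to Jonas?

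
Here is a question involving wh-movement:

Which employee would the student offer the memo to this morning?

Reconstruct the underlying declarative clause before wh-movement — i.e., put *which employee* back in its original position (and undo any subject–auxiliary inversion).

The student would offer the memo to which employee this morning.

'which employee' functions as the object of the preposition 'to' (recipient of 'offer'). It moves to the left edge, and the trace sits right after 'to':
Which employee would the student offer the memo to ___ this morning?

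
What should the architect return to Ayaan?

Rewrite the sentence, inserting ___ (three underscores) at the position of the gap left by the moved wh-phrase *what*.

What should the architect return ___ to Ayaan?

Underlying clause: The architect should return what to Ayaan.
The filler 'what' is interpreted as the direct object of 'return'. The gap is right after 'return'.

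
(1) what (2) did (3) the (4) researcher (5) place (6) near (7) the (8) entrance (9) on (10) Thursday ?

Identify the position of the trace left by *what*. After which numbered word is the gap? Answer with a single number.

5

Before movement: The researcher did place what near the entrance on Thursday.
The filler 'what' is interpreted as the direct object of 'place'. Wh-movement fronts it, leaving a gap right after 'place':
What did the researcher place ___ near the entrance on Thursday?
'place' is word 5.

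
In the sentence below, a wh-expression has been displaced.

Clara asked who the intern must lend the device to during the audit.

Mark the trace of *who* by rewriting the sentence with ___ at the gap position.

Clara asked who the intern must lend the device to ___ during the audit.

Before movement: The intern must lend the device to who during the audit.
The filler 'who' is interpreted as the object of the preposition 'to' (recipient of 'lend'). The gap is right after 'to'.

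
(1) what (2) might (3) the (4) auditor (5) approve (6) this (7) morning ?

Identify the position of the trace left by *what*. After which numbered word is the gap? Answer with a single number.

5

Underlying clause: The auditor might approve what this morning.
The filler 'what' is interpreted as the direct object of 'approve'. Fronting leaves a gap immediately after 'approve':
What might the auditor approve ___ this morning?
'approve' is word 5.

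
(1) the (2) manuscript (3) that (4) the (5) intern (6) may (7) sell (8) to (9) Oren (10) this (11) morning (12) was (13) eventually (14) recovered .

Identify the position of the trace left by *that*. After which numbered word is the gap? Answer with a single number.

7

The filler 'that' is interpreted as the direct object of 'sell'. Fronting leaves a gap immediately after 'sell':
The manuscript that the intern may sell ___ to Oren this morning was eventually recovered.
'sell' is word 7.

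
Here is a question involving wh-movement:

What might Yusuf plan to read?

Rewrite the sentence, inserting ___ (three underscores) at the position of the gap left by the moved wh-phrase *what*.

What might Yusuf plan to read ___?

In situ: Yusuf might plan to read what.
'what' functions as the direct object of 'read'. The gap is right after 'read'.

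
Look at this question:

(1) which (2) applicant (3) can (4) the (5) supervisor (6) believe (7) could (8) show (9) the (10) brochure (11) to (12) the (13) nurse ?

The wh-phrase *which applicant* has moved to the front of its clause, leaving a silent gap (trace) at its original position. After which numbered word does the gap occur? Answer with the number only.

Pre-movement form: The supervisor can believe which applicant could show the brochure to the nurse.
'which applicant' is the subject of the clause embedded under 'believe'. It moves to the left edge, and the trace sits right after 'believe':
Which applicant can the supervisor believe ___ could show the brochure to the nurse?
'believe' is word 6.

6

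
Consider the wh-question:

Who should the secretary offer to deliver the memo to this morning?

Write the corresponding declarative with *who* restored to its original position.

'who' functions as the object of the preposition 'to' (recipient of 'deliver'). Fronting leaves a gap immediately after 'to':
Who should the secretary offer to deliver the memo to ___ this morning?

The secretary should offer to deliver the memo to who this morning.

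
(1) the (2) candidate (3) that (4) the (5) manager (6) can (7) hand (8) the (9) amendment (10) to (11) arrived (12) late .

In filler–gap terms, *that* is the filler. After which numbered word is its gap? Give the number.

'that' is the object of the preposition 'to' (recipient of 'hand'). It moves to the left edge, and the trace sits right after 'to':
The candidate that the manager can hand the amendment to ___ arrived late.
'to' is word 10.

10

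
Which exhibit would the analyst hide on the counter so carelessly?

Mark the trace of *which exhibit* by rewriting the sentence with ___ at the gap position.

Which exhibit would the analyst hide ___ on the counter so carelessly?

Underlying clause: The analyst would hide which exhibit on the counter so carelessly.
The filler 'which exhibit' is interpreted as the direct object of 'hide'. The gap is right after 'hide'.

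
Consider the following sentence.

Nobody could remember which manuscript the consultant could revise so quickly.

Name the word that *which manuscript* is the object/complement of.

revise

Before movement: The consultant could revise which manuscript so quickly.
The filler 'which manuscript' is interpreted as the direct object of 'revise'. It moves to the left edge, and the trace sits right after 'revise':
Nobody could remember which manuscript the consultant could revise ___ so quickly.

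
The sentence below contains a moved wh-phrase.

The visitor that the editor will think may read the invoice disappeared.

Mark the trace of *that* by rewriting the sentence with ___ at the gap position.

The filler 'that' is interpreted as the subject of the clause embedded under 'think'. The gap is right after 'think'.

The visitor that the editor will think ___ may read the invoice disappeared.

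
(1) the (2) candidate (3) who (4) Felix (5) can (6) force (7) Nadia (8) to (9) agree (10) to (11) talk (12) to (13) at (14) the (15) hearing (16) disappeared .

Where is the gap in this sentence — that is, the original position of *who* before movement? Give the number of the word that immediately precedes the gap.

'who' functions as the object of the preposition 'to'. Fronting leaves a gap immediately after 'to':
The candidate who Felix can force Nadia to agree to talk to ___ at the hearing disappeared.
'to' is word 12.

12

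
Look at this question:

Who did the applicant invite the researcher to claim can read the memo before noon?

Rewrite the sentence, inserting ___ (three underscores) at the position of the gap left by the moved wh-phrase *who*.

Who did the applicant invite the researcher to claim ___ can read the memo before noon?

Pre-movement form: The applicant did invite the researcher to claim who can read the memo before noon.
The filler 'who' is interpreted as the subject of the clause embedded under 'claim'. The gap is right after 'claim'.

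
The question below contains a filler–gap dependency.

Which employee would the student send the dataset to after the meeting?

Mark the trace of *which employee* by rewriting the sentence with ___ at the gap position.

Which employee would the student send the dataset to ___ after the meeting?

Underlying clause: The student would send the dataset to which employee after the meeting.
The filler 'which employee' is interpreted as the object of the preposition 'to' (recipient of 'send'). The gap is right after 'to'.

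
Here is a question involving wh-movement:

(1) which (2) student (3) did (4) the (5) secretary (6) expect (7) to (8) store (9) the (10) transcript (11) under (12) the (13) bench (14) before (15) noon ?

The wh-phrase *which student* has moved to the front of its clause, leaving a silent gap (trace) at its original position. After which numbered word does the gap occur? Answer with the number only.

Before movement: The secretary did expect which student to store the transcript under the bench before noon.
'which student' functions as the direct object of 'expect'. Fronting leaves a gap immediately after 'expect':
Which student did the secretary expect ___ to store the transcript under the bench before noon?
'expect' is word 6.

6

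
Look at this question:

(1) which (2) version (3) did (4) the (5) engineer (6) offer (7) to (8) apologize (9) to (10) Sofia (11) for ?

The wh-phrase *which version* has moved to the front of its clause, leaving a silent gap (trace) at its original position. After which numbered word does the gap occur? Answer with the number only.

In situ: The engineer did offer to apologize to Sofia for which version.
The filler 'which version' is interpreted as the object of the preposition 'for'. Wh-movement fronts it, leaving a gap right after 'for':
Which version did the engineer offer to apologize to Sofia for ___?
'for' is word 11.

11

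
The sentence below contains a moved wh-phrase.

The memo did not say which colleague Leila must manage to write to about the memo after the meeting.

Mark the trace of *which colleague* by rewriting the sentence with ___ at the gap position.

The memo did not say which colleague Leila must manage to write to ___ about the memo after the meeting.

Pre-movement form: Leila must manage to write to which colleague about the memo after the meeting.
'which colleague' is the object of the preposition 'to'. The gap is right after 'to'.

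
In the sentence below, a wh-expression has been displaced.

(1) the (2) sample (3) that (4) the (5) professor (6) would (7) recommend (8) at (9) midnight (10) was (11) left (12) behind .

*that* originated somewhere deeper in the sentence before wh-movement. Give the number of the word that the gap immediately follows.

'that' functions as the direct object of 'recommend'. It moves to the left edge, and the trace sits right after 'recommend':
The sample that the professor would recommend ___ at midnight was left behind.
'recommend' is word 7.

7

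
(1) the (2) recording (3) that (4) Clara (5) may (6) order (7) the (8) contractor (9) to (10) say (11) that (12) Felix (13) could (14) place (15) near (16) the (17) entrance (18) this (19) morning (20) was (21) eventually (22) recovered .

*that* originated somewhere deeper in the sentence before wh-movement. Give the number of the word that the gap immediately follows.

The filler 'that' is interpreted as the direct object of 'place'. Fronting leaves a gap immediately after 'place':
The recording that Clara may order the contractor to say that Felix could place ___ near the entrance this morning was eventually recovered.
'place' is word 14.

14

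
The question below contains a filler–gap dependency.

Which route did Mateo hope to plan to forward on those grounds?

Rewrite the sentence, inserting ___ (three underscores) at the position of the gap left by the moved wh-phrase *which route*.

Which route did Mateo hope to plan to forward ___ on those grounds?

In situ: Mateo did hope to plan to forward which route on those grounds.
'which route' functions as the direct object of 'forward'. The gap is right after 'forward'.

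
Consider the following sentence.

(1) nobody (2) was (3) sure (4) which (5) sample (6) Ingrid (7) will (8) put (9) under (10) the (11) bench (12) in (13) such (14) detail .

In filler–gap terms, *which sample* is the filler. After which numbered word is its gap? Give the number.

Before movement: Ingrid will put which sample under the bench in such detail.
'which sample' functions as the direct object of 'put'. Wh-movement fronts it, leaving a gap right after 'put':
Nobody was sure which sample Ingrid will put ___ under the bench in such detail.
'put' is word 8.

8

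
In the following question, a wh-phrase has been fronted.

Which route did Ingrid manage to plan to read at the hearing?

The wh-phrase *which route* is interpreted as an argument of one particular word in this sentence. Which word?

read

In situ: Ingrid did manage to plan to read which route at the hearing.
'which route' functions as the direct object of 'read'. Fronting leaves a gap immediately after 'read':
Which route did Ingrid manage to plan to read ___ at the hearing?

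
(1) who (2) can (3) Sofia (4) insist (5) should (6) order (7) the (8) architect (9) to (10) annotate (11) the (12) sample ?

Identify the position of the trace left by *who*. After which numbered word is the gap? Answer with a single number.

4

In situ: Sofia can insist who should order the architect to annotate the sample.
The filler 'who' is interpreted as the subject of the clause embedded under 'insist'. Wh-movement fronts it, leaving a gap right after 'insist':
Who can Sofia insist ___ should order the architect to annotate the sample?
'insist' is word 4.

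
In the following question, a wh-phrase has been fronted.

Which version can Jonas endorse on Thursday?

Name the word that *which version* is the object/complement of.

endorse

Underlying clause: Jonas can endorse which version on Thursday.
'which version' functions as the direct object of 'endorse'. Wh-movement fronts it, leaving a gap right after 'endorse':
Which version can Jonas endorse ___ on Thursday?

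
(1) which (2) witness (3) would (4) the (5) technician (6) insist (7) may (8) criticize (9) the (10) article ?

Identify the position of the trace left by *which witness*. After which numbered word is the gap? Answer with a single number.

Pre-movement form: The technician would insist which witness may criticize the article.
'which witness' is the subject of the clause embedded under 'insist'. Fronting leaves a gap immediately after 'insist':
Which witness would the technician insist ___ may criticize the article?
'insist' is word 6.

6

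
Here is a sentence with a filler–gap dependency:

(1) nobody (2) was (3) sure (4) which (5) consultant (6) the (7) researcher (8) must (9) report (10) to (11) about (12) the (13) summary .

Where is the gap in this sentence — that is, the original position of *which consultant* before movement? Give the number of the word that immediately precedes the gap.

10

Before movement: The researcher must report to which consultant about the summary.
'which consultant' is the object of the preposition 'to'. It moves to the left edge, and the trace sits right after 'to':
Nobody was sure which consultant the researcher must report to ___ about the summary.
'to' is word 10.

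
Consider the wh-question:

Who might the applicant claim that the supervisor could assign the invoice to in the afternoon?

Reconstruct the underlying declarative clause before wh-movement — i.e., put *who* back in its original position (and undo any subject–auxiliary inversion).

The applicant might claim that the supervisor could assign the invoice to who in the afternoon.

'who' is the object of the preposition 'to' (recipient of 'assign'). Wh-movement fronts it, leaving a gap right after 'to':
Who might the applicant claim that the supervisor could assign the invoice to ___ in the afternoon?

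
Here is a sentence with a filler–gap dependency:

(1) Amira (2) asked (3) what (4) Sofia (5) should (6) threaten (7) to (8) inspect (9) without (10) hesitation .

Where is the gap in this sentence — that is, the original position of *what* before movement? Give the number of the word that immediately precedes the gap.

8

Pre-movement form: Sofia should threaten to inspect what without hesitation.
'what' functions as the direct object of 'inspect'. Fronting leaves a gap immediately after 'inspect':
Amira asked what Sofia should threaten to inspect ___ without hesitation.
'inspect' is word 8.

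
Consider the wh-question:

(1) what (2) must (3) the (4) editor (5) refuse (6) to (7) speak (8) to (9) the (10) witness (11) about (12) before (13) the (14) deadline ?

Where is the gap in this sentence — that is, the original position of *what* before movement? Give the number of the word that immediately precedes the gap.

11

Before movement: The editor must refuse to speak to the witness about what before the deadline.
The filler 'what' is interpreted as the object of the preposition 'about'. Wh-movement fronts it, leaving a gap right after 'about':
What must the editor refuse to speak to the witness about ___ before the deadline?
'about' is word 11.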